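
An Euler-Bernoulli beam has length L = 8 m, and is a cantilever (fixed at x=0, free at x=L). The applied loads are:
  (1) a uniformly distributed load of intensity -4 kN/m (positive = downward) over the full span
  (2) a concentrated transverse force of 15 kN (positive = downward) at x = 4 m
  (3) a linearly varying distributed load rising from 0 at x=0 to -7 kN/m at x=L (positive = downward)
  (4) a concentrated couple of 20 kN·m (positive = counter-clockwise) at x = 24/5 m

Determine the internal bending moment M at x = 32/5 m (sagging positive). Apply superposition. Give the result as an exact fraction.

M(32/5) = 5056/375 kN·m

Load 1 — uniform load w=-4 kN/m over full span:
  M_1 = -w(L-x)²/2 = -(-4)·(8-(32/5))²/2 = 128/25 kN·m
Load 2 — point force P=15 kN at a=4 m (b=L-a=4):
  M_2 = 0  [x>a] = 0 kN·m
Load 3 — triangular load w₀=-7 kN/m (0→w₀ over full span):
  M_3 = w₀Lx/2 - w₀L²/3 - w₀x³/(6L) = (-7)·8·(32/5)/2 - (-7)·8²/3 - (-7)·(32/5)³/(6·8) = 3136/375 kN·m
Load 4 — applied couple M₀=20 kN·m at a=24/5 m (b=L-a=16/5):
  M_4 = 0  [x>a] = 0 kN·m
Superposition: M = Σ M_i = 5056/375 kN·m ≈ 13.482667 kN·m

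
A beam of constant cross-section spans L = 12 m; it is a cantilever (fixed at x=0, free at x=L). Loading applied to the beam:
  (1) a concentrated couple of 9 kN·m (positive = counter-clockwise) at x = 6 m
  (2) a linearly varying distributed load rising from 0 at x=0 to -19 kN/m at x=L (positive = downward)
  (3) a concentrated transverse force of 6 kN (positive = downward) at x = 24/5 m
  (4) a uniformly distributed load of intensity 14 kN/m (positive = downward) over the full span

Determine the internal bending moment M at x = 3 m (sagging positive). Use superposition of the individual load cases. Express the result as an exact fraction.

Load 1 — applied couple M₀=9 kN·m at a=6 m (b=L-a=6):
  M_1 = M₀  [x≤a] = 9 = 9 kN·m
Load 2 — triangular load w₀=-19 kN/m (0→w₀ over full span):
  M_2 = w₀Lx/2 - w₀L²/3 - w₀x³/(6L) = (-19)·12·3/2 - (-19)·12²/3 - (-19)·3³/(6·12) = 4617/8 kN·m
Load 3 — point force P=6 kN at a=24/5 m (b=L-a=36/5):
  M_3 = -P(a-x)  [x≤a] = -6·((24/5)-3) = -54/5 kN·m
Load 4 — uniform load w=14 kN/m over full span:
  M_4 = -w(L-x)²/2 = -14·(12-3)²/2 = -567 kN·m
Superposition: M = Σ M_i = 333/40 kN·m ≈ 8.325000 kN·m

M(3) = 333/40 kN·m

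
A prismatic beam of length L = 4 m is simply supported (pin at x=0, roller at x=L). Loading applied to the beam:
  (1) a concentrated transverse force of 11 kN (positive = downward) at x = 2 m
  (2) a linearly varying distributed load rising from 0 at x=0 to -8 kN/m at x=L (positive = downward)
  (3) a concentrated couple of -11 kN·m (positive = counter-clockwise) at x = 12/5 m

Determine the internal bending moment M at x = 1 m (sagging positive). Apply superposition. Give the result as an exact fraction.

Load 1 — point force P=11 kN at a=2 m (b=L-a=2):
  M_1 = Pbx/L  [x≤a] = 11·2·1/4 = 11/2 kN·m
Load 2 — triangular load w₀=-8 kN/m (0→w₀ over full span):
  M_2 = w₀Lx/6 - w₀x³/(6L) = (-8)·4·1/6 - (-8)·1³/(6·4) = -5 kN·m
Load 3 — applied couple M₀=-11 kN·m at a=12/5 m (b=L-a=8/5):
  M_3 = M₀x/L  [x≤a] = (-11)·1/4 = -11/4 kN·m
Superposition: M = Σ M_i = -9/4 kN·m ≈ -2.250000 kN·m

M(1) = -9/4 kN·m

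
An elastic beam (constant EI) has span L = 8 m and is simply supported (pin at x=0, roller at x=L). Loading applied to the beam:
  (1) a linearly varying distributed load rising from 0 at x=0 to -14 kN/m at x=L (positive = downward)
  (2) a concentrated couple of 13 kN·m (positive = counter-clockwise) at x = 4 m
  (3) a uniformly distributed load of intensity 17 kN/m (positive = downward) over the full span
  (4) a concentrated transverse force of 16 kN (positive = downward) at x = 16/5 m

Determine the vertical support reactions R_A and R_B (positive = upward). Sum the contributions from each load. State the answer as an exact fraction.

Load 1 — triangular load w₀=-14 kN/m (0→w₀ over full span):
  R_A = w₀L/6 = (-14)·8/6 = -56/3 kN
  R_B = w₀L/3 = (-14)·8/3 = -112/3 kN
Load 2 — applied couple M₀=13 kN·m at a=4 m (b=L-a=4):
  R_A = M₀/L = 13/8 kN
  R_B = -M₀/L = -13/8 kN
Load 3 — uniform load w=17 kN/m over full span:
  R_A = wL/2 = 17·8/2 = 68 kN
  R_B = wL/2 = 17·8/2 = 68 kN
Load 4 — point force P=16 kN at a=16/5 m (b=L-a=24/5):
  R_A = Pb/L = 16·(24/5)/8 = 48/5 kN
  R_B = Pa/L = 16·(16/5)/8 = 32/5 kN
Superposition: R_A = 7267/120 kN, R_B = 4253/120 kN

R_A = 7267/120 kN, R_B = 4253/120 kN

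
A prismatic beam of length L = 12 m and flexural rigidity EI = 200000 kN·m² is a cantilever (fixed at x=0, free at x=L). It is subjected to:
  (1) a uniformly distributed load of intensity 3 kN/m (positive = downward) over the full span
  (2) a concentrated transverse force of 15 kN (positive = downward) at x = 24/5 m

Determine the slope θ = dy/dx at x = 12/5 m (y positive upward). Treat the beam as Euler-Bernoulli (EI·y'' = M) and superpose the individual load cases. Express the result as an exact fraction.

Load 1 — uniform load w=3 kN/m over full span:
  θ_1 = -wx(x²-3Lx+3L²)/(6EI) = -3·(12/5)·((12/5)²-3·12·(12/5)+3·12²)/(6·200000) = -1647/781250 rad
Load 2 — point force P=15 kN at a=24/5 m (b=L-a=36/5):
  θ_2 = -Px(2a-x)/(2EI)  [x≤a] = -15·(12/5)·(2·(24/5)-(12/5))/(2·200000) = -81/125000 rad
Superposition: θ = Σ θ_i = -8613/3125000 rad ≈ -0.002756 rad

θ(12/5) = -8613/3125000 rad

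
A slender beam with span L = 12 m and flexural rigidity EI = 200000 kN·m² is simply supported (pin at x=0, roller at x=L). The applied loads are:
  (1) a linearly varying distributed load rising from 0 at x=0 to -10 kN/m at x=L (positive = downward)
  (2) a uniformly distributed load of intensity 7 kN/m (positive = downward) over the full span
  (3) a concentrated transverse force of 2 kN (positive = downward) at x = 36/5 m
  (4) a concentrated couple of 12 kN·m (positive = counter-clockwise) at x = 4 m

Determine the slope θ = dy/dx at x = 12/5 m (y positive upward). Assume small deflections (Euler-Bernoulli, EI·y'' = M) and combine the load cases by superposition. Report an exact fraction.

Load 1 — triangular load w₀=-10 kN/m (0→w₀ over full span):
  θ_1 = -w₀(7L⁴-30L²x²+15x⁴)/(360LEI) = -(-10)·(7·12⁴-30·12²·(12/5)²+15·(12/5)⁴)/(360·12·200000) = 546/390625 rad
Load 2 — uniform load w=7 kN/m over full span:
  θ_2 = -w(L³-6Lx²+4x³)/(24EI) = -7·(12³-6·12·(12/5)²+4·(12/5)³)/(24·200000) = -6237/3125000 rad
Load 3 — point force P=2 kN at a=36/5 m (b=L-a=24/5):
  θ_3 = -Pb(L²-b²-3x²)/(6LEI)  [x≤a] = -2·(24/5)·(12²-(24/5)²-3·(12/5)²)/(6·12·200000) = -27/390625 rad
Load 4 — applied couple M₀=12 kN·m at a=4 m (b=L-a=8):
  θ_4 = (M₀x²/(2L)+C₁)/EI  [x≤a] with C₁=M₀(3b²-L²)/(6L)=8 = (12·(12/5)²/(2·12)+8)/200000 = 17/312500 rad
Superposition: θ = Σ θ_i = -383/625000 rad ≈ -0.000613 rad

θ(12/5) = -383/625000 rad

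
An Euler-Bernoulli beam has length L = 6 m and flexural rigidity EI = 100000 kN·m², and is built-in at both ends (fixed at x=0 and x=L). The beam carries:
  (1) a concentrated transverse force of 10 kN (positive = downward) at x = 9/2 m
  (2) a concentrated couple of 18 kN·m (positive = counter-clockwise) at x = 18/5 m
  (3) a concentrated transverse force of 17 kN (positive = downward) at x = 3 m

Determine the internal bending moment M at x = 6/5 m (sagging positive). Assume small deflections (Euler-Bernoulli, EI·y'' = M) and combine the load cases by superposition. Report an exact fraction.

Load 1 — point force P=10 kN at a=9/2 m (b=L-a=3/2):
  M_1 = Pb²(3a+b)x/L³ - Pab²/L²  [x≤a] = 10·(3/2)²·(3·(9/2)+(3/2))·(6/5)/6³ - 10·(9/2)·(3/2)²/6² = -15/16 kN·m
Load 2 — applied couple M₀=18 kN·m at a=18/5 m (b=L-a=12/5):
  M_2 = R_Ax - M_A  [x≤a] with R_A=108/25, M_A=144/25 = (108/25)·(6/5) - (144/25) = -72/125 kN·m
Load 3 — point force P=17 kN at a=3 m (b=L-a=3):
  M_3 = Pb²(3a+b)x/L³ - Pab²/L²  [x≤a] = 17·3²·(3·3+3)·(6/5)/6³ - 17·3·3²/6² = -51/20 kN·m
Superposition: M = Σ M_i = -8127/2000 kN·m ≈ -4.063500 kN·m

M(6/5) = -8127/2000 kN·m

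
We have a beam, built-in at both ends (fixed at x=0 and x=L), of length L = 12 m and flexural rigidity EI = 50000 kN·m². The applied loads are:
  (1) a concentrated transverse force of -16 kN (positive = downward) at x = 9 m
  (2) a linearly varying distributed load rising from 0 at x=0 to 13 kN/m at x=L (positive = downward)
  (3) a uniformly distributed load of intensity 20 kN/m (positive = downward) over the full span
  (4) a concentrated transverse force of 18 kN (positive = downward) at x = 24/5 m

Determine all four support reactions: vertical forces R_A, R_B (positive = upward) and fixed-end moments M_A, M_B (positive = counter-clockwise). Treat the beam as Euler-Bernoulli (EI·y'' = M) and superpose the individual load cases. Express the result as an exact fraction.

Load 1 — point force P=-16 kN at a=9 m (b=L-a=3):
  R_A = Pb²(3a+b)/L³ = (-16)·3²·(3·9+3)/12³ = -5/2 kN
  M_A = Pab²/L² = (-16)·9·3²/12² = -9 kN·m
  R_B = Pa²(a+3b)/L³ = (-16)·9²·(9+3·3)/12³ = -27/2 kN
  M_B = -Pa²b/L² = -(-16)·9²·3/12² = 27 kN·m
Load 2 — triangular load w₀=13 kN/m (0→w₀ over full span):
  R_A = 3w₀L/20 = 3·13·12/20 = 117/5 kN
  M_A = w₀L²/30 = 13·12²/30 = 312/5 kN·m
  R_B = 7w₀L/20 = 7·13·12/20 = 273/5 kN
  M_B = -w₀L²/20 = -13·12²/20 = -468/5 kN·m
Load 3 — uniform load w=20 kN/m over full span:
  R_A = wL/2 = 20·12/2 = 120 kN
  M_A = wL²/12 = 20·12²/12 = 240 kN·m
  R_B = wL/2 = 20·12/2 = 120 kN
  M_B = -wL²/12 = -20·12²/12 = -240 kN·m
Load 4 — point force P=18 kN at a=24/5 m (b=L-a=36/5):
  R_A = Pb²(3a+b)/L³ = 18·(36/5)²·(3·(24/5)+(36/5))/12³ = 1458/125 kN
  M_A = Pab²/L² = 18·(24/5)·(36/5)²/12² = 3888/125 kN·m
  R_B = Pa²(a+3b)/L³ = 18·(24/5)²·((24/5)+3·(36/5))/12³ = 792/125 kN
  M_B = -Pa²b/L² = -18·(24/5)²·(36/5)/12² = -2592/125 kN·m
Superposition: R_A = 38141/250 kN, M_A = 40563/125 kN·m, R_B = 41859/250 kN, M_B = -40917/125 kN·m

R_A = 38141/250 kN, M_A = 40563/125 kN·m, R_B = 41859/250 kN, M_B = -40917/125 kN·m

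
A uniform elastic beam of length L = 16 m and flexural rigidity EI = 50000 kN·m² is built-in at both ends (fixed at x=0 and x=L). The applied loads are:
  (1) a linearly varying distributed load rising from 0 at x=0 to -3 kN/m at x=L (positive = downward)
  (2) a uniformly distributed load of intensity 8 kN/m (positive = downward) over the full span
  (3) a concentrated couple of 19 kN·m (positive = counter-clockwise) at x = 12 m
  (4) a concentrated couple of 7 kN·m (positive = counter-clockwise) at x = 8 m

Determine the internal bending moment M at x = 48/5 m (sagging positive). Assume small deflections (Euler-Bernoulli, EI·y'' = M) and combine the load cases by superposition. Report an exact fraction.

Load 1 — triangular load w₀=-3 kN/m (0→w₀ over full span):
  M_1 = 3w₀Lx/20 - w₀L²/30 - w₀x³/(6L) = 3·(-3)·16·(48/5)/20 - (-3)·16²/30 - (-3)·(48/5)³/(6·16) = -1984/125 kN·m
Load 2 — uniform load w=8 kN/m over full span:
  M_2 = wLx/2 - wL²/12 - wx²/2 = 8·16·(48/5)/2 - 8·16²/12 - 8·(48/5)²/2 = 5632/75 kN·m
Load 3 — applied couple M₀=19 kN·m at a=12 m (b=L-a=4):
  M_3 = R_Ax - M_A  [x≤a] with R_A=171/128, M_A=95/16 = (171/128)·(48/5) - (95/16) = 551/80 kN·m
Load 4 — applied couple M₀=7 kN·m at a=8 m (b=L-a=8):
  M_4 = R_Ax - M_A - M₀  [x>a] with R_A=21/32, M_A=7/4 = (21/32)·(48/5) - (7/4) - 7 = -49/20 kN·m
Superposition: M = Σ M_i = 381953/6000 kN·m ≈ 63.658833 kN·m

M(48/5) = 381953/6000 kN·m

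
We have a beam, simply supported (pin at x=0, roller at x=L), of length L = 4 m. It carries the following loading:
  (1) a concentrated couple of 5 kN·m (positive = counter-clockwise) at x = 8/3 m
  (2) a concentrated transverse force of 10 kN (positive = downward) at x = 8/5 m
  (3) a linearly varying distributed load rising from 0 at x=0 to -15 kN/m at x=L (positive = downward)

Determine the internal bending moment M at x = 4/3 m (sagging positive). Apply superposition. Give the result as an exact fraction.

M(4/3) = -59/27 kN·m

Load 1 — applied couple M₀=5 kN·m at a=8/3 m (b=L-a=4/3):
  M_1 = M₀x/L  [x≤a] = 5·(4/3)/4 = 5/3 kN·m
Load 2 — point force P=10 kN at a=8/5 m (b=L-a=12/5):
  M_2 = Pbx/L  [x≤a] = 10·(12/5)·(4/3)/4 = 8 kN·m
Load 3 — triangular load w₀=-15 kN/m (0→w₀ over full span):
  M_3 = w₀Lx/6 - w₀x³/(6L) = (-15)·4·(4/3)/6 - (-15)·(4/3)³/(6·4) = -320/27 kN·m
Superposition: M = Σ M_i = -59/27 kN·m ≈ -2.185185 kN·m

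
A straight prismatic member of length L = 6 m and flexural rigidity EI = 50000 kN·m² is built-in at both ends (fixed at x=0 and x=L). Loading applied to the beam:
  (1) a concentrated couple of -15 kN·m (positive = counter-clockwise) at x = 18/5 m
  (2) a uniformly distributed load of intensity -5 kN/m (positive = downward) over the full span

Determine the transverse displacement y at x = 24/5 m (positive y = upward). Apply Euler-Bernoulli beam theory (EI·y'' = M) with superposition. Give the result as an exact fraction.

Load 1 — applied couple M₀=-15 kN·m at a=18/5 m (b=L-a=12/5):
  y_1 = (R_Ax³/6 - M_Ax²/2 - M₀(x-a)²/2)/EI  [x>a] with R_A=-18/5, M_A=-24/5 = ((-18/5)·(24/5)³/6 - (-24/5)·(24/5)²/2 - (-15)·((24/5)-(18/5))²/2)/50000 = -81/15625000 m
Load 2 — uniform load w=-5 kN/m over full span:
  y_2 = -wx²(L-x)²/(24EI) = -(-5)·(24/5)²·(6-(24/5))²/(24·50000) = 54/390625 m
Superposition: y = Σ y_i = 2079/15625000 m ≈ 0.000133 m

y(24/5) = 2079/15625000 m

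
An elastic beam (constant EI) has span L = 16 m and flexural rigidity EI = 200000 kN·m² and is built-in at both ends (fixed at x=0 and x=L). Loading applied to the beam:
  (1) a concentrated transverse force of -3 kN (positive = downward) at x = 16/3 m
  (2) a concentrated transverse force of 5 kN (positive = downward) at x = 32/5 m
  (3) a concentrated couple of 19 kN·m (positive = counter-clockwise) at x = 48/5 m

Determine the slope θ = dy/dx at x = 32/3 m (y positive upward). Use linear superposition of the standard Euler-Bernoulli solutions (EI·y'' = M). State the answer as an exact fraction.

θ(32/3) = 511/5062500 rad

Load 1 — point force P=-3 kN at a=16/3 m (b=L-a=32/3):
  θ_1 = Pa²(L-x)(2bL-(3b+a)(L-x))/(2L³EI)  [x>a] = (-3)·(16/3)²·(16-(32/3))·(2·(32/3)·16-(3·(32/3)+(16/3))·(16-(32/3)))/(2·16³·200000) = -2/50625 rad
Load 2 — point force P=5 kN at a=32/5 m (b=L-a=48/5):
  θ_2 = Pa²(L-x)(2bL-(3b+a)(L-x))/(2L³EI)  [x>a] = 5·(32/5)²·(16-(32/3))·(2·(48/5)·16-(3·(48/5)+(32/5))·(16-(32/3)))/(2·16³·200000) = 56/703125 rad
Load 3 — applied couple M₀=19 kN·m at a=48/5 m (b=L-a=32/5):
  θ_3 = (R_Ax²/2 - M_Ax - M₀(x-a))/EI  [x>a] with R_A=171/100, M_A=152/25 = ((171/100)·(32/3)²/2 - (152/25)·(32/3) - 19·((32/3)-(48/5)))/200000 = 19/312500 rad
Superposition: θ = Σ θ_i = 511/5062500 rad ≈ 0.000101 rad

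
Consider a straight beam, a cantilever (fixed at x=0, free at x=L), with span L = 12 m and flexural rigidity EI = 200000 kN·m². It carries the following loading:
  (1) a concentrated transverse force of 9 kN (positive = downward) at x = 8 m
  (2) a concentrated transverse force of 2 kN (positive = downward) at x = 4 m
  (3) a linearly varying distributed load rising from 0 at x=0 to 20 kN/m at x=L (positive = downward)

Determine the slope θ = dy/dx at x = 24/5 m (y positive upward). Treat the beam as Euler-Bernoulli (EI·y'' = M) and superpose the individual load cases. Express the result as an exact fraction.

Load 1 — point force P=9 kN at a=8 m (b=L-a=4):
  θ_1 = -Px(2a-x)/(2EI)  [x≤a] = -9·(24/5)·(2·8-(24/5))/(2·200000) = -189/156250 rad
Load 2 — point force P=2 kN at a=4 m (b=L-a=8):
  θ_2 = -Pa²/(2EI)  [x>a] = -2·4²/(2·200000) = -1/12500 rad
Load 3 — triangular load w₀=20 kN/m (0→w₀ over full span):
  θ_3 = (w₀Lx²/4-w₀L²x/3-w₀x⁴/(24L))/EI = (20·12·(24/5)²/4-20·12²·(24/5)/3-20·(24/5)⁴/(24·12))/200000 = -6372/390625 rad
Superposition: θ = Σ θ_i = -27503/1562500 rad ≈ -0.017602 rad

θ(24/5) = -27503/1562500 rad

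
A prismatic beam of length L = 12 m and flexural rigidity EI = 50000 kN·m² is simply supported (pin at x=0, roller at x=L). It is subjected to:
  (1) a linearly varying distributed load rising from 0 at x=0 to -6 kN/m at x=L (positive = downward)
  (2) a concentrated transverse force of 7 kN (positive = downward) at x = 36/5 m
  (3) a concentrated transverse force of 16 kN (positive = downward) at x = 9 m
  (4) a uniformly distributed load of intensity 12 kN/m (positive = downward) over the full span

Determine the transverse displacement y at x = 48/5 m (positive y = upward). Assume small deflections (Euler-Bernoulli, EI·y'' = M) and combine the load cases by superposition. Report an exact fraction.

Load 1 — triangular load w₀=-6 kN/m (0→w₀ over full span):
  y_1 = -w₀x(7L⁴-10L²x²+3x⁴)/(360LEI) = -(-6)·(48/5)·(7·12⁴-10·12²·(48/5)²+3·(48/5)⁴)/(360·12·50000) = 493776/48828125 m
Load 2 — point force P=7 kN at a=36/5 m (b=L-a=24/5):
  y_2 = -Pa(L-x)(2Lx-a²-x²)/(6LEI)  [x>a] = -7·(36/5)·(12-(48/5))·(2·12·(48/5)-(36/5)²-(48/5)²)/(6·12·50000) = -1134/390625 m
Load 3 — point force P=16 kN at a=9 m (b=L-a=3):
  y_3 = -Pa(L-x)(2Lx-a²-x²)/(6LEI)  [x>a] = -16·9·(12-(48/5))·(2·12·(48/5)-9²-(48/5)²)/(6·12·50000) = -4293/781250 m
Load 4 — uniform load w=12 kN/m over full span:
  y_4 = -wx(L³-2Lx²+x³)/(24EI) = -12·(48/5)·(12³-2·12·(48/5)²+(48/5)³)/(24·50000) = -75168/1953125 m
Superposition: y = Σ y_i = -3590973/97656250 m ≈ -0.036772 m

y(48/5) = -3590973/97656250 m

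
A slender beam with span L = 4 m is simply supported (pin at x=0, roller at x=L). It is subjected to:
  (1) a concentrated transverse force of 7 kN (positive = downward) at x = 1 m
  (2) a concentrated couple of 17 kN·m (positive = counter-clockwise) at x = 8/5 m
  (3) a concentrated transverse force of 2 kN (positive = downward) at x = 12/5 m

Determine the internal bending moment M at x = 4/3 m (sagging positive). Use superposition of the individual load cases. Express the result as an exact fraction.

M(4/3) = 57/5 kN·m

Load 1 — point force P=7 kN at a=1 m (b=L-a=3):
  M_1 = Pa(L-x)/L  [x>a] = 7·1·(4-(4/3))/4 = 14/3 kN·m
Load 2 — applied couple M₀=17 kN·m at a=8/5 m (b=L-a=12/5):
  M_2 = M₀x/L  [x≤a] = 17·(4/3)/4 = 17/3 kN·m
Load 3 — point force P=2 kN at a=12/5 m (b=L-a=8/5):
  M_3 = Pbx/L  [x≤a] = 2·(8/5)·(4/3)/4 = 16/15 kN·m
Superposition: M = Σ M_i = 57/5 kN·m ≈ 11.400000 kN·m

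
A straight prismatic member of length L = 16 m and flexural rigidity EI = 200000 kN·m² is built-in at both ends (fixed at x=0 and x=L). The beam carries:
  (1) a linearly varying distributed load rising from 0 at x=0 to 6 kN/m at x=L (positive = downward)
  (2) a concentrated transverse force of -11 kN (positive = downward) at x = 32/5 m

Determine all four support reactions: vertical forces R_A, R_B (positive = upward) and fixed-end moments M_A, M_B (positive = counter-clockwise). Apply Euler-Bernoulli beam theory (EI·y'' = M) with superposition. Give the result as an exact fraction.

R_A = 909/125 kN, M_A = 3232/125 kN·m, R_B = 3716/125 kN, M_B = -7488/125 kN·m

Load 1 — triangular load w₀=6 kN/m (0→w₀ over full span):
  R_A = 3w₀L/20 = 3·6·16/20 = 72/5 kN
  M_A = w₀L²/30 = 6·16²/30 = 256/5 kN·m
  R_B = 7w₀L/20 = 7·6·16/20 = 168/5 kN
  M_B = -w₀L²/20 = -6·16²/20 = -384/5 kN·m
Load 2 — point force P=-11 kN at a=32/5 m (b=L-a=48/5):
  R_A = Pb²(3a+b)/L³ = (-11)·(48/5)²·(3·(32/5)+(48/5))/16³ = -891/125 kN
  M_A = Pab²/L² = (-11)·(32/5)·(48/5)²/16² = -3168/125 kN·m
  R_B = Pa²(a+3b)/L³ = (-11)·(32/5)²·((32/5)+3·(48/5))/16³ = -484/125 kN
  M_B = -Pa²b/L² = -(-11)·(32/5)²·(48/5)/16² = 2112/125 kN·m
Superposition: R_A = 909/125 kN, M_A = 3232/125 kN·m, R_B = 3716/125 kN, M_B = -7488/125 kN·m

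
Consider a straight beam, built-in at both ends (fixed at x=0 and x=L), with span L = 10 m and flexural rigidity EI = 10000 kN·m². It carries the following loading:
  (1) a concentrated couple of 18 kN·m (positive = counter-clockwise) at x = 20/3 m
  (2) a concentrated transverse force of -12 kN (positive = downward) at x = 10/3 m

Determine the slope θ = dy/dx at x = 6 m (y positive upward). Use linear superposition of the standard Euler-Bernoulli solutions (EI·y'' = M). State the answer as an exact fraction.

Load 1 — applied couple M₀=18 kN·m at a=20/3 m (b=L-a=10/3):
  θ_1 = (R_Ax²/2 - M_Ax)/EI  [x≤a] with R_A=12/5, M_A=6 = ((12/5)·6²/2 - 6·6)/10000 = 9/12500 rad
Load 2 — point force P=-12 kN at a=10/3 m (b=L-a=20/3):
  θ_2 = Pa²(L-x)(2bL-(3b+a)(L-x))/(2L³EI)  [x>a] = (-12)·(10/3)²·(10-6)·(2·(20/3)·10-(3·(20/3)+(10/3))·(10-6))/(2·10³·10000) = -2/1875 rad
Superposition: θ = Σ θ_i = -13/37500 rad ≈ -0.000347 rad

θ(6) = -13/37500 rad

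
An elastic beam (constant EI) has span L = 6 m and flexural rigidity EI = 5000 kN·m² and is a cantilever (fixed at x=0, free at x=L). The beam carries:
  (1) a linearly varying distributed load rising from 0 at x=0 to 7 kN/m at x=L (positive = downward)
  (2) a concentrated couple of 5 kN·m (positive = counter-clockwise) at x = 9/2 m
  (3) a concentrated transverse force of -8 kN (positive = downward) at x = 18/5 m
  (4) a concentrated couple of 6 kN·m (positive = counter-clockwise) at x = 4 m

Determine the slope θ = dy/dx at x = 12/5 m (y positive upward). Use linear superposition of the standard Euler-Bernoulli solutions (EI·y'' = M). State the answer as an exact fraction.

Load 1 — triangular load w₀=7 kN/m (0→w₀ over full span):
  θ_1 = (w₀Lx²/4-w₀L²x/3-w₀x⁴/(24L))/EI = (7·6·(12/5)²/4-7·6²·(12/5)/3-7·(12/5)⁴/(24·6))/5000 = -11151/390625 rad
Load 2 — applied couple M₀=5 kN·m at a=9/2 m (b=L-a=3/2):
  θ_2 = M₀x/EI  [x≤a] = 5·(12/5)/5000 = 3/1250 rad
Load 3 — point force P=-8 kN at a=18/5 m (b=L-a=12/5):
  θ_3 = -Px(2a-x)/(2EI)  [x≤a] = -(-8)·(12/5)·(2·(18/5)-(12/5))/(2·5000) = 144/15625 rad
Load 4 — applied couple M₀=6 kN·m at a=4 m (b=L-a=2):
  θ_4 = M₀x/EI  [x≤a] = 6·(12/5)/5000 = 9/3125 rad
Superposition: θ = Σ θ_i = -10977/781250 rad ≈ -0.014051 rad

θ(12/5) = -10977/781250 rad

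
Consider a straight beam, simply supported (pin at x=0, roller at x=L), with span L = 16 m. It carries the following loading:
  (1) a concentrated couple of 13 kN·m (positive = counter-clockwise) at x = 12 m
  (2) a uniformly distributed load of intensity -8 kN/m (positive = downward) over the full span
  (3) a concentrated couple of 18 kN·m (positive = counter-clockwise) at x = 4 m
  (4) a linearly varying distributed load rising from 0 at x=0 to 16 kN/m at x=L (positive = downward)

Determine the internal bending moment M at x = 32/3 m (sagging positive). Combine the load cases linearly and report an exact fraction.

M(32/3) = 2264/81 kN·m

Load 1 — applied couple M₀=13 kN·m at a=12 m (b=L-a=4):
  M_1 = M₀x/L  [x≤a] = 13·(32/3)/16 = 26/3 kN·m
Load 2 — uniform load w=-8 kN/m over full span:
  M_2 = wx(L-x)/2 = (-8)·(32/3)·(16-(32/3))/2 = -2048/9 kN·m
Load 3 — applied couple M₀=18 kN·m at a=4 m (b=L-a=12):
  M_3 = M₀x/L - M₀  [x>a] = 18·(32/3)/16 - 18 = -6 kN·m
Load 4 — triangular load w₀=16 kN/m (0→w₀ over full span):
  M_4 = w₀Lx/6 - w₀x³/(6L) = 16·16·(32/3)/6 - 16·(32/3)³/(6·16) = 20480/81 kN·m
Superposition: M = Σ M_i = 2264/81 kN·m ≈ 27.950617 kN·m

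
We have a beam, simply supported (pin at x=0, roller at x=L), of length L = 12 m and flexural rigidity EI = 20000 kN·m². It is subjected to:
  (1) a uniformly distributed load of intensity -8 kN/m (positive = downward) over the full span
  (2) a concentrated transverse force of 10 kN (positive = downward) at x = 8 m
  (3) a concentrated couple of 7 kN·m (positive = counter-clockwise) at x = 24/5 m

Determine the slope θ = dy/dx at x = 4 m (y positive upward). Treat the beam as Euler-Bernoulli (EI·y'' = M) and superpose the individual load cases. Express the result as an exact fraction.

Load 1 — uniform load w=-8 kN/m over full span:
  θ_1 = -w(L³-6Lx²+4x³)/(24EI) = -(-8)·(12³-6·12·4²+4·4³)/(24·20000) = 26/1875 rad
Load 2 — point force P=10 kN at a=8 m (b=L-a=4):
  θ_2 = -Pb(L²-b²-3x²)/(6LEI)  [x≤a] = -10·4·(12²-4²-3·4²)/(6·12·20000) = -1/450 rad
Load 3 — applied couple M₀=7 kN·m at a=24/5 m (b=L-a=36/5):
  θ_3 = (M₀x²/(2L)+C₁)/EI  [x≤a] with C₁=M₀(3b²-L²)/(6L)=28/25 = (7·4²/(2·12)+(28/25))/20000 = 217/750000 rad
Superposition: θ = Σ θ_i = 26851/2250000 rad ≈ 0.011934 rad

θ(4) = 26851/2250000 rad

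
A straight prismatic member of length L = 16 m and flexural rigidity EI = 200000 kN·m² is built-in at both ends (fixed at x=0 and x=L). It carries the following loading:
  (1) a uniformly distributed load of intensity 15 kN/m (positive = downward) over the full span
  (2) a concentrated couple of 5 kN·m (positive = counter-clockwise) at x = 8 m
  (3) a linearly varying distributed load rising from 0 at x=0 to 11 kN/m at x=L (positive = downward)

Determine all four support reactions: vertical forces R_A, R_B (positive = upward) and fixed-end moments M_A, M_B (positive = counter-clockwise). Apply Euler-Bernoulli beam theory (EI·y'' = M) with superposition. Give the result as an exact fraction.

Load 1 — uniform load w=15 kN/m over full span:
  R_A = wL/2 = 15·16/2 = 120 kN
  M_A = wL²/12 = 15·16²/12 = 320 kN·m
  R_B = wL/2 = 15·16/2 = 120 kN
  M_B = -wL²/12 = -15·16²/12 = -320 kN·m
Load 2 — applied couple M₀=5 kN·m at a=8 m (b=L-a=8):
  R_A = 6M₀ab/L³ = 6·5·8·8/16³ = 15/32 kN
  M_A = M₀b(2a-b)/L² = 5·8·(2·8-8)/16² = 5/4 kN·m
  R_B = -6M₀ab/L³ = -6·5·8·8/16³ = -15/32 kN
  M_B = M₀a(2b-a)/L² = 5·8·(2·8-8)/16² = 5/4 kN·m
Load 3 — triangular load w₀=11 kN/m (0→w₀ over full span):
  R_A = 3w₀L/20 = 3·11·16/20 = 132/5 kN
  M_A = w₀L²/30 = 11·16²/30 = 1408/15 kN·m
  R_B = 7w₀L/20 = 7·11·16/20 = 308/5 kN
  M_B = -w₀L²/20 = -11·16²/20 = -704/5 kN·m
Superposition: R_A = 23499/160 kN, M_A = 24907/60 kN·m, R_B = 28981/160 kN, M_B = -9191/20 kN·m

R_A = 23499/160 kN, M_A = 24907/60 kN·m, R_B = 28981/160 kN, M_B = -9191/20 kN·m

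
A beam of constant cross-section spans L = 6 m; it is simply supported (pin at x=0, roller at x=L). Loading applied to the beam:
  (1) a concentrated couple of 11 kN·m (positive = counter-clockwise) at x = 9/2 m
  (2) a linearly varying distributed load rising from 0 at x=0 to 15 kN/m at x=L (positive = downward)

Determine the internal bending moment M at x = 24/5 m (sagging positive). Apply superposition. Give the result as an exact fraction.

Load 1 — applied couple M₀=11 kN·m at a=9/2 m (b=L-a=3/2):
  M_1 = M₀x/L - M₀  [x>a] = 11·(24/5)/6 - 11 = -11/5 kN·m
Load 2 — triangular load w₀=15 kN/m (0→w₀ over full span):
  M_2 = w₀Lx/6 - w₀x³/(6L) = 15·6·(24/5)/6 - 15·(24/5)³/(6·6) = 648/25 kN·m
Superposition: M = Σ M_i = 593/25 kN·m ≈ 23.720000 kN·m

M(24/5) = 593/25 kN·m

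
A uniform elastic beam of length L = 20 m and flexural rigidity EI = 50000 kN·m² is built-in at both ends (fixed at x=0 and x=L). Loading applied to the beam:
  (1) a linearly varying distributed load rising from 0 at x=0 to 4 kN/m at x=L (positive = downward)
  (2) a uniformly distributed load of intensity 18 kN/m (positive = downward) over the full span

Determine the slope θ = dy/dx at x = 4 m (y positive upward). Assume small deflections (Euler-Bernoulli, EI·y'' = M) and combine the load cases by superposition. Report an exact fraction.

Load 1 — triangular load w₀=4 kN/m (0→w₀ over full span):
  θ_1 = -w₀(2x(L-x)(L-2x)(x+2L)+x²(L-x)²)/(120LEI) = -4·(2·4·(20-4)·(20-2·4)·(4+2·20)+4²·(20-4)²)/(120·20·50000) = -112/46875 rad
Load 2 — uniform load w=18 kN/m over full span:
  θ_2 = -wx(L-x)(L-2x)/(12EI) = -18·4·(20-4)·(20-2·4)/(12·50000) = -72/3125 rad
Superposition: θ = Σ θ_i = -1192/46875 rad ≈ -0.025429 rad

θ(4) = -1192/46875 rad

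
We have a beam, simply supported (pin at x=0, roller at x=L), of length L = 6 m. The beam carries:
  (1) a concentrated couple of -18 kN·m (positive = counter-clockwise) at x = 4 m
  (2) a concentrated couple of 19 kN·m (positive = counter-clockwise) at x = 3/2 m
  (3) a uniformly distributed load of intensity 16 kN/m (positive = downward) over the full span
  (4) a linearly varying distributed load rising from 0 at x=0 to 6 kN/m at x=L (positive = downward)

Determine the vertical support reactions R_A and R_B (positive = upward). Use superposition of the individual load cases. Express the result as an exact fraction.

R_A = 325/6 kN, R_B = 359/6 kN

Load 1 — applied couple M₀=-18 kN·m at a=4 m (b=L-a=2):
  R_A = M₀/L = (-18)/6 = -3 kN
  R_B = -M₀/L = -(-18)/6 = 3 kN
Load 2 — applied couple M₀=19 kN·m at a=3/2 m (b=L-a=9/2):
  R_A = M₀/L = 19/6 kN
  R_B = -M₀/L = -19/6 kN
Load 3 — uniform load w=16 kN/m over full span:
  R_A = wL/2 = 16·6/2 = 48 kN
  R_B = wL/2 = 16·6/2 = 48 kN
Load 4 — triangular load w₀=6 kN/m (0→w₀ over full span):
  R_A = w₀L/6 = 6·6/6 = 6 kN
  R_B = w₀L/3 = 6·6/3 = 12 kN
Superposition: R_A = 325/6 kN, R_B = 359/6 kN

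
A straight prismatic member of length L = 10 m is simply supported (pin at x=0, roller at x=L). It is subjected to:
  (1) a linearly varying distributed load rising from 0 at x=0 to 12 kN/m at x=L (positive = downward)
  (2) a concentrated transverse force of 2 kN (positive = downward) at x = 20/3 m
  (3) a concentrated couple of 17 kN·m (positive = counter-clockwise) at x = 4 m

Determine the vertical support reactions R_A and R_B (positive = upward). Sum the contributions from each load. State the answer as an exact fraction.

R_A = 671/30 kN, R_B = 1189/30 kN

Load 1 — triangular load w₀=12 kN/m (0→w₀ over full span):
  R_A = w₀L/6 = 12·10/6 = 20 kN
  R_B = w₀L/3 = 12·10/3 = 40 kN
Load 2 — point force P=2 kN at a=20/3 m (b=L-a=10/3):
  R_A = Pb/L = 2·(10/3)/10 = 2/3 kN
  R_B = Pa/L = 2·(20/3)/10 = 4/3 kN
Load 3 — applied couple M₀=17 kN·m at a=4 m (b=L-a=6):
  R_A = M₀/L = 17/10 kN
  R_B = -M₀/L = -17/10 kN
Superposition: R_A = 671/30 kN, R_B = 1189/30 kN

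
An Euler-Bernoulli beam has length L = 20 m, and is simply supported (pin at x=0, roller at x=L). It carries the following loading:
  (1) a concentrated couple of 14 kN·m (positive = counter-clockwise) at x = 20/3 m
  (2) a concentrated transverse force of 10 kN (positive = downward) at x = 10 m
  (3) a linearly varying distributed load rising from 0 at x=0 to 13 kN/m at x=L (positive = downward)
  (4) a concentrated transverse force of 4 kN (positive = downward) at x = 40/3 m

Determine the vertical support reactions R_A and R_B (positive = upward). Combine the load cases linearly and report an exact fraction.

Load 1 — applied couple M₀=14 kN·m at a=20/3 m (b=L-a=40/3):
  R_A = M₀/L = 14/20 = 7/10 kN
  R_B = -M₀/L = -14/20 = -7/10 kN
Load 2 — point force P=10 kN at a=10 m (b=L-a=10):
  R_A = Pb/L = 10·10/20 = 5 kN
  R_B = Pa/L = 10·10/20 = 5 kN
Load 3 — triangular load w₀=13 kN/m (0→w₀ over full span):
  R_A = w₀L/6 = 13·20/6 = 130/3 kN
  R_B = w₀L/3 = 13·20/3 = 260/3 kN
Load 4 — point force P=4 kN at a=40/3 m (b=L-a=20/3):
  R_A = Pb/L = 4·(20/3)/20 = 4/3 kN
  R_B = Pa/L = 4·(40/3)/20 = 8/3 kN
Superposition: R_A = 1511/30 kN, R_B = 2809/30 kN

R_A = 1511/30 kN, R_B = 2809/30 kN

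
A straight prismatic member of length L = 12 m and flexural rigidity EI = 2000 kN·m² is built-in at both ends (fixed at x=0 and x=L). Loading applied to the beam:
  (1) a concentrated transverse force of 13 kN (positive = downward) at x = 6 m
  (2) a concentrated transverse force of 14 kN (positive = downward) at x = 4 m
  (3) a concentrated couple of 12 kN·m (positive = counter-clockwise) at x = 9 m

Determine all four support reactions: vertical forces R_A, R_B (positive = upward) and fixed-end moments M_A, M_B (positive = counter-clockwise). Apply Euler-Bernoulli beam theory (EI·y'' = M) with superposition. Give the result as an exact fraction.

Load 1 — point force P=13 kN at a=6 m (b=L-a=6):
  R_A = Pb²(3a+b)/L³ = 13·6²·(3·6+6)/12³ = 13/2 kN
  M_A = Pab²/L² = 13·6·6²/12² = 39/2 kN·m
  R_B = Pa²(a+3b)/L³ = 13·6²·(6+3·6)/12³ = 13/2 kN
  M_B = -Pa²b/L² = -13·6²·6/12² = -39/2 kN·m
Load 2 — point force P=14 kN at a=4 m (b=L-a=8):
  R_A = Pb²(3a+b)/L³ = 14·8²·(3·4+8)/12³ = 280/27 kN
  M_A = Pab²/L² = 14·4·8²/12² = 224/9 kN·m
  R_B = Pa²(a+3b)/L³ = 14·4²·(4+3·8)/12³ = 98/27 kN
  M_B = -Pa²b/L² = -14·4²·8/12² = -112/9 kN·m
Load 3 — applied couple M₀=12 kN·m at a=9 m (b=L-a=3):
  R_A = 6M₀ab/L³ = 6·12·9·3/12³ = 9/8 kN
  M_A = M₀b(2a-b)/L² = 12·3·(2·9-3)/12² = 15/4 kN·m
  R_B = -6M₀ab/L³ = -6·12·9·3/12³ = -9/8 kN
  M_B = M₀a(2b-a)/L² = 12·9·(2·3-9)/12² = -9/4 kN·m
Superposition: R_A = 3887/216 kN, M_A = 1733/36 kN·m, R_B = 1945/216 kN, M_B = -1231/36 kN·m

R_A = 3887/216 kN, M_A = 1733/36 kN·m, R_B = 1945/216 kN, M_B = -1231/36 kN·m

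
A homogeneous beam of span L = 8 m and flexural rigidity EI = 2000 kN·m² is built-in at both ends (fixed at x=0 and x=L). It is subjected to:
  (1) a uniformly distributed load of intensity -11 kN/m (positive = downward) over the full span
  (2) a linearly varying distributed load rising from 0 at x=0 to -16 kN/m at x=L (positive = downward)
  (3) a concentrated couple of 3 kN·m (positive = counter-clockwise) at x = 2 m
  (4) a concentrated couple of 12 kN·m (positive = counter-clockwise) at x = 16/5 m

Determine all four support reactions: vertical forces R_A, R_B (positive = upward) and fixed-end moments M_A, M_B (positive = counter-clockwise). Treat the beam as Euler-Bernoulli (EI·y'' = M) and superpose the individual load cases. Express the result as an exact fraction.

Load 1 — uniform load w=-11 kN/m over full span:
  R_A = wL/2 = (-11)·8/2 = -44 kN
  M_A = wL²/12 = (-11)·8²/12 = -176/3 kN·m
  R_B = wL/2 = (-11)·8/2 = -44 kN
  M_B = -wL²/12 = -(-11)·8²/12 = 176/3 kN·m
Load 2 — triangular load w₀=-16 kN/m (0→w₀ over full span):
  R_A = 3w₀L/20 = 3·(-16)·8/20 = -96/5 kN
  M_A = w₀L²/30 = (-16)·8²/30 = -512/15 kN·m
  R_B = 7w₀L/20 = 7·(-16)·8/20 = -224/5 kN
  M_B = -w₀L²/20 = -(-16)·8²/20 = 256/5 kN·m
Load 3 — applied couple M₀=3 kN·m at a=2 m (b=L-a=6):
  R_A = 6M₀ab/L³ = 6·3·2·6/8³ = 27/64 kN
  M_A = M₀b(2a-b)/L² = 3·6·(2·2-6)/8² = -9/16 kN·m
  R_B = -6M₀ab/L³ = -6·3·2·6/8³ = -27/64 kN
  M_B = M₀a(2b-a)/L² = 3·2·(2·6-2)/8² = 15/16 kN·m
Load 4 — applied couple M₀=12 kN·m at a=16/5 m (b=L-a=24/5):
  R_A = 6M₀ab/L³ = 6·12·(16/5)·(24/5)/8³ = 54/25 kN
  M_A = M₀b(2a-b)/L² = 12·(24/5)·(2·(16/5)-(24/5))/8² = 36/25 kN·m
  R_B = -6M₀ab/L³ = -6·12·(16/5)·(24/5)/8³ = -54/25 kN
  M_B = M₀a(2b-a)/L² = 12·(16/5)·(2·(24/5)-(16/5))/8² = 96/25 kN·m
Superposition: R_A = -96989/1600 kN, M_A = -36769/400 kN·m, R_B = -146211/1600 kN, M_B = 137573/1200 kN·m

R_A = -96989/1600 kN, M_A = -36769/400 kN·m, R_B = -146211/1600 kN, M_B = 137573/1200 kN·m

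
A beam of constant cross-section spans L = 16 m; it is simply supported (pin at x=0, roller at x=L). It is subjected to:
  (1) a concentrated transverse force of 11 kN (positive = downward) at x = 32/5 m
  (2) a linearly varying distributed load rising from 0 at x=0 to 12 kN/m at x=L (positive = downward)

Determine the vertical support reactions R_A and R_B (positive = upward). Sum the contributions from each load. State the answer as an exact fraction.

R_A = 193/5 kN, R_B = 342/5 kN

Load 1 — point force P=11 kN at a=32/5 m (b=L-a=48/5):
  R_A = Pb/L = 11·(48/5)/16 = 33/5 kN
  R_B = Pa/L = 11·(32/5)/16 = 22/5 kN
Load 2 — triangular load w₀=12 kN/m (0→w₀ over full span):
  R_A = w₀L/6 = 12·16/6 = 32 kN
  R_B = w₀L/3 = 12·16/3 = 64 kN
Superposition: R_A = 193/5 kN, R_B = 342/5 kN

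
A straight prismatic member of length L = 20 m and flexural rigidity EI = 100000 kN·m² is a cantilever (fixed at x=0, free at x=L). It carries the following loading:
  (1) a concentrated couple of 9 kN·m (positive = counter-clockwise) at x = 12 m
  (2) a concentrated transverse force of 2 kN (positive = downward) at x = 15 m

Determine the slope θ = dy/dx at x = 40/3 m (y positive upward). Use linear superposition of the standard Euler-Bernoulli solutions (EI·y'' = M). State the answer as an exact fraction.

Load 1 — applied couple M₀=9 kN·m at a=12 m (b=L-a=8):
  θ_1 = M₀a/EI  [x>a] = 9·12/100000 = 27/25000 rad
Load 2 — point force P=2 kN at a=15 m (b=L-a=5):
  θ_2 = -Px(2a-x)/(2EI)  [x≤a] = -2·(40/3)·(2·15-(40/3))/(2·100000) = -1/450 rad
Superposition: θ = Σ θ_i = -257/225000 rad ≈ -0.001142 rad

θ(40/3) = -257/225000 rad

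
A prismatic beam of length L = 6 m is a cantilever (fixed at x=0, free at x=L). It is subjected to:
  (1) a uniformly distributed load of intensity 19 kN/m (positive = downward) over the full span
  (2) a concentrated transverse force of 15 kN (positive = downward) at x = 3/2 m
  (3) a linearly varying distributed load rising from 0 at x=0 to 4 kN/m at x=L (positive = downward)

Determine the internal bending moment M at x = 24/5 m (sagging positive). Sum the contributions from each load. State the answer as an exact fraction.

M(24/5) = -2046/125 kN·m

Load 1 — uniform load w=19 kN/m over full span:
  M_1 = -w(L-x)²/2 = -19·(6-(24/5))²/2 = -342/25 kN·m
Load 2 — point force P=15 kN at a=3/2 m (b=L-a=9/2):
  M_2 = 0  [x>a] = 0 kN·m
Load 3 — triangular load w₀=4 kN/m (0→w₀ over full span):
  M_3 = w₀Lx/2 - w₀L²/3 - w₀x³/(6L) = 4·6·(24/5)/2 - 4·6²/3 - 4·(24/5)³/(6·6) = -336/125 kN·m
Superposition: M = Σ M_i = -2046/125 kN·m ≈ -16.368000 kN·m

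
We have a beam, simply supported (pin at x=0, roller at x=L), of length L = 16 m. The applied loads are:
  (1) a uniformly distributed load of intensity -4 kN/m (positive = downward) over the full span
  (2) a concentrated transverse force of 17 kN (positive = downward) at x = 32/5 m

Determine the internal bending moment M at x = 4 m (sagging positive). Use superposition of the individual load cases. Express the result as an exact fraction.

Load 1 — uniform load w=-4 kN/m over full span:
  M_1 = wx(L-x)/2 = (-4)·4·(16-4)/2 = -96 kN·m
Load 2 — point force P=17 kN at a=32/5 m (b=L-a=48/5):
  M_2 = Pbx/L  [x≤a] = 17·(48/5)·4/16 = 204/5 kN·m
Superposition: M = Σ M_i = -276/5 kN·m ≈ -55.200000 kN·m

M(4) = -276/5 kN·m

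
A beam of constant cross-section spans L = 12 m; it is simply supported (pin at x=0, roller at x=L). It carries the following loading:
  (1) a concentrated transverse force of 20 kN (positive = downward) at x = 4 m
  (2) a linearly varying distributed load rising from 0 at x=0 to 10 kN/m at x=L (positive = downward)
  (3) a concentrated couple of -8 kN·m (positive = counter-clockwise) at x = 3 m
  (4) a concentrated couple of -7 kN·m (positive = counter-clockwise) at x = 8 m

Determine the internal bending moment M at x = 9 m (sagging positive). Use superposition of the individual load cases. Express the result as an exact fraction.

Load 1 — point force P=20 kN at a=4 m (b=L-a=8):
  M_1 = Pa(L-x)/L  [x>a] = 20·4·(12-9)/12 = 20 kN·m
Load 2 — triangular load w₀=10 kN/m (0→w₀ over full span):
  M_2 = w₀Lx/6 - w₀x³/(6L) = 10·12·9/6 - 10·9³/(6·12) = 315/4 kN·m
Load 3 — applied couple M₀=-8 kN·m at a=3 m (b=L-a=9):
  M_3 = M₀x/L - M₀  [x>a] = (-8)·9/12 - (-8) = 2 kN·m
Load 4 — applied couple M₀=-7 kN·m at a=8 m (b=L-a=4):
  M_4 = M₀x/L - M₀  [x>a] = (-7)·9/12 - (-7) = 7/4 kN·m
Superposition: M = Σ M_i = 205/2 kN·m ≈ 102.500000 kN·m

M(9) = 205/2 kN·m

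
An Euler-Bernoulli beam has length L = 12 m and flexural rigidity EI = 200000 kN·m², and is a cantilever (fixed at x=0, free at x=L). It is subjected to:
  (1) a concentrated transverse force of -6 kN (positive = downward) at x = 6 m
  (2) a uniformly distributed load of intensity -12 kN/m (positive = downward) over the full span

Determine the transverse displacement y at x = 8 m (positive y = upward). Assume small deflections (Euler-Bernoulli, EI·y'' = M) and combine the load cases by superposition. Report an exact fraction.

Load 1 — point force P=-6 kN at a=6 m (b=L-a=6):
  y_1 = -Pa²(3x-a)/(6EI)  [x>a] = -(-6)·6²·(3·8-6)/(6·200000) = 81/25000 m
Load 2 — uniform load w=-12 kN/m over full span:
  y_2 = -wx²(x²-4Lx+6L²)/(24EI) = -(-12)·8²·(8²-4·12·8+6·12²)/(24·200000) = 272/3125 m
Superposition: y = Σ y_i = 2257/25000 m ≈ 0.090280 m

y(8) = 2257/25000 m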